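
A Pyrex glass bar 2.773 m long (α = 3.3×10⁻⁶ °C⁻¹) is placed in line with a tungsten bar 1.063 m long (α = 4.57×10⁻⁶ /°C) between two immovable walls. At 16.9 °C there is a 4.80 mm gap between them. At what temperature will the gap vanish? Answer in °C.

Gap closes when ΔL₁ + ΔL₂ = 4.80 mm = 4.80×10⁻³ m
(α₁L₁ + α₂L₂)ΔT = g
α₁L₁ + α₂L₂ = 3.3×10⁻⁶×2.773 + 4.57×10⁻⁶×1.063 = 1.400881×10⁻⁵ m/K
ΔT = 4.80×10⁻³ / 1.400881×10⁻⁵ = 342.64 K
T = 16.9 + 342.64 = 359.54 °C

T = 360 °C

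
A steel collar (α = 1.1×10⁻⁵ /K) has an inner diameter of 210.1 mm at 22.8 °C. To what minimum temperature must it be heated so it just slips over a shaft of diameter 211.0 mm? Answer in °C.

T = 412 °C

Required Δd = 211.0 − 210.1 = 0.9 mm
Δd = αd₀ΔT ⇒ ΔT = Δd/(αd₀) = 0.9 / (1.1×10⁻⁵ × 210.1) = 389.42 K
T_min = 22.8 + 389.42 = 412.22 °C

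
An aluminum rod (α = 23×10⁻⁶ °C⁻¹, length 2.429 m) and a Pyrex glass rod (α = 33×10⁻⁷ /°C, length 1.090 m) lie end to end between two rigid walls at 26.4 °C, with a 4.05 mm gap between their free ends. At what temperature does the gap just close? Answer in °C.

α₁L₁ = 5.5867×10⁻⁵ m/K, α₂L₂ = 3.597×10⁻⁶ m/K → total 5.9464×10⁻⁵ m/K
ΔT = g/(α₁L₁+α₂L₂) = 4.05×10⁻³ / 5.9464×10⁻⁵ = 68.108 K
T = 26.4 + 68.108 = 94.508 °C

T = 94.5 °C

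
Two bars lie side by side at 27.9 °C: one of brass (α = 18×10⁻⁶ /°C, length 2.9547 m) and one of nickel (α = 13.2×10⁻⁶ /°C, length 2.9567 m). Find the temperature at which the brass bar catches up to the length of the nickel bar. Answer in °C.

T = 169.2 °C

Equal length when α₁L₁ΔT − α₂L₂ΔT = L₂ − L₁ = 2.00×10⁻³ m
α₁L₁ = 5.31846×10⁻⁵, α₂L₂ = 3.902844×10⁻⁵ → Δ(αL) = 1.415616×10⁻⁵ m/K
ΔT = 2.00×10⁻³ / 1.415616×10⁻⁵ = 141.281 K, so T = 27.9 + 141.281 = 169.181 °C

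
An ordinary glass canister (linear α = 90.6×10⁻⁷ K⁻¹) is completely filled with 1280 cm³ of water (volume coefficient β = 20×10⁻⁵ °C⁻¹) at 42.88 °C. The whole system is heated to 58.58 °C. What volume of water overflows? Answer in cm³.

The canister also expands: β_container ≈ 3α = 2.718×10⁻⁵ /K
Net overflow = V₀(β_liq − 3α_cont)ΔT
β − 3α = 2.00×10⁻⁴ − 2.718×10⁻⁵ = 1.7282×10⁻⁴ /K; ΔT = 15.70 K
ΔV = 1280 × 1.7282×10⁻⁴ × 15.70 = 3.47 cm³

3.47 cm³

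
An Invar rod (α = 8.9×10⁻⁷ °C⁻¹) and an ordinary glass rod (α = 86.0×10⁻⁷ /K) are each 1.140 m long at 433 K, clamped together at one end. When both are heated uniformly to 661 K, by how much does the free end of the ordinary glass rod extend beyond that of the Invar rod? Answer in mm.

2.00 mm

ΔT = 228 K
Invar: ΔL = 8.9×10⁻⁷ × 1.140 m × 228 = 2.3133×10⁻⁴ m = 0.23133 mm
ordinary glass: ΔL = 86.0×10⁻⁷ × 1.140 m × 228 = 2.2353×10⁻³ m = 2.2353 mm
difference = 2.2353 − 0.23133 = 2.00397 mm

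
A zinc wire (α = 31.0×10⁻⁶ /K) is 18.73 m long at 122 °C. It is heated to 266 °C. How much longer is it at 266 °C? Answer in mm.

|ΔT| = |266 − 122| = 144 K
ΔL = αL₀ΔT = (31.0×10⁻⁶)(18.73)(144) = 8.36×10⁻² m

ΔL = 83.6 mm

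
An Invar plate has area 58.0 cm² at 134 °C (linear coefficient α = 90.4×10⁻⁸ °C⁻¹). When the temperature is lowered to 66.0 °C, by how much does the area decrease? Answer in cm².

ΔA = 0.00713 cm²

Area coefficient ≈ 2α; |ΔT| = 68.0 K
ΔA = 2αA₀ΔT = 2(90.4×10⁻⁸)(58.0)(68.0) = 7.13×10⁻³ cm²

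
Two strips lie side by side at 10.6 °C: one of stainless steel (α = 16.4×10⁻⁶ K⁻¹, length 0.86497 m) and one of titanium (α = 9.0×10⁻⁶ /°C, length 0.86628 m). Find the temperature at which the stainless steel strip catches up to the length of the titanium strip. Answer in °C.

T = 215.6 °C

L₁(1 + α₁ΔT) = L₂(1 + α₂ΔT) ⇒ ΔT = (L₂ − L₁)/(α₁L₁ − α₂L₂)
L₂ − L₁ = 0.86628 − 0.86497 = 1.31×10⁻³ m
α₁L₁ − α₂L₂ = 16.4×10⁻⁶×0.86497 − 9.0×10⁻⁶×0.86628 = 6.388988×10⁻⁶ m/K
ΔT = 1.31×10⁻³ / 6.388988×10⁻⁶ = 205.040 K
T = 10.6 + 205.040 = 215.640 °C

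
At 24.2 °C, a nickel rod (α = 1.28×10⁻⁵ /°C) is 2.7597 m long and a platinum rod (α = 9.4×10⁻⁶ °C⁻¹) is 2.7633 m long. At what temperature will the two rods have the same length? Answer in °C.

Equal length when α₁L₁ΔT − α₂L₂ΔT = L₂ − L₁ = 3.60×10⁻³ m
α₁L₁ = 3.532416×10⁻⁵, α₂L₂ = 2.597502×10⁻⁵ → Δ(αL) = 9.34914×10⁻⁶ m/K
ΔT = 3.60×10⁻³ / 9.34914×10⁻⁶ = 385.062 K, so T = 24.2 + 385.062 = 409.262 °C

T = 409.3 °C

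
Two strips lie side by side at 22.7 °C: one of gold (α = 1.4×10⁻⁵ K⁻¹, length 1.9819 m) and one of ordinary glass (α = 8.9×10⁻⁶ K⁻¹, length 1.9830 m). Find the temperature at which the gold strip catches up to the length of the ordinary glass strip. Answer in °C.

L₁(1 + α₁ΔT) = L₂(1 + α₂ΔT) ⇒ ΔT = (L₂ − L₁)/(α₁L₁ − α₂L₂)
L₂ − L₁ = 1.9830 − 1.9819 = 1.10×10⁻³ m
α₁L₁ − α₂L₂ = 1.4×10⁻⁵×1.9819 − 8.9×10⁻⁶×1.9830 = 1.00979×10⁻⁵ m/K
ΔT = 1.10×10⁻³ / 1.00979×10⁻⁵ = 108.934 K
T = 22.7 + 108.934 = 131.634 °C

T = 131.6 °C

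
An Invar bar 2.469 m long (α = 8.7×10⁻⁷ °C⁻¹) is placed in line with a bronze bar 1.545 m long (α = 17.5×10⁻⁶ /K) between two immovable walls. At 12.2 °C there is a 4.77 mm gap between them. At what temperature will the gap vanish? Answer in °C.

α₁L₁ = 2.14803×10⁻⁶ m/K, α₂L₂ = 2.70375×10⁻⁵ m/K → total 2.918553×10⁻⁵ m/K
ΔT = g/(α₁L₁+α₂L₂) = 4.77×10⁻³ / 2.918553×10⁻⁵ = 163.44 K
T = 12.2 + 163.44 = 175.64 °C

T = 176 °C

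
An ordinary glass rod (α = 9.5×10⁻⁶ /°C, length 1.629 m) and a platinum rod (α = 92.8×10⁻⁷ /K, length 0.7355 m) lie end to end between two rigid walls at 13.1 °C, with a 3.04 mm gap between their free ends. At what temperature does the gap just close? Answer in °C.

α₁L₁ = 1.54755×10⁻⁵ m/K, α₂L₂ = 6.82544×10⁻⁶ m/K → total 2.230094×10⁻⁵ m/K
ΔT = g/(α₁L₁+α₂L₂) = 3.04×10⁻³ / 2.230094×10⁻⁵ = 136.32 K
T = 13.1 + 136.32 = 149.42 °C

T = 149 °C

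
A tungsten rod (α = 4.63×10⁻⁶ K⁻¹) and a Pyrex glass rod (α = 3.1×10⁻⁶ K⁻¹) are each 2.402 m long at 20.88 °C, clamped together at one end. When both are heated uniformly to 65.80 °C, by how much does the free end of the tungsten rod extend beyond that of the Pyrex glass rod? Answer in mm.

0.165 mm

ΔT = 44.92 K
tungsten: ΔL = 4.63×10⁻⁶ × 2.402 m × 44.92 = 4.9957×10⁻⁴ m = 0.49957 mm
Pyrex glass: ΔL = 3.1×10⁻⁶ × 2.402 m × 44.92 = 3.3448×10⁻⁴ m = 0.33448 mm
difference = 0.49957 − 0.33448 = 0.16509 mm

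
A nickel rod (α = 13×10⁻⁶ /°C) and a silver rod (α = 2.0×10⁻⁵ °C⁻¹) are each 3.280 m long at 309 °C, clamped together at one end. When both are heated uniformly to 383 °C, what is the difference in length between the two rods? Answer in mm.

1.70 mm

ΔT = 74 K
nickel: ΔL = 13×10⁻⁶ × 3.280 m × 74 = 3.1554×10⁻³ m = 3.1554 mm
silver: ΔL = 2.0×10⁻⁵ × 3.280 m × 74 = 4.8544×10⁻³ m = 4.8544 mm
difference = 4.8544 − 3.1554 = 1.6990 mm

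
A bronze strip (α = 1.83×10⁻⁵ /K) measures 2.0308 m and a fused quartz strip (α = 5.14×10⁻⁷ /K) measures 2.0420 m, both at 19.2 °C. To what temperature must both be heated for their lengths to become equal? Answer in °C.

T = 329.3 °C

Equal length when α₁L₁ΔT − α₂L₂ΔT = L₂ − L₁ = 1.12×10⁻² m
α₁L₁ = 3.716364×10⁻⁵, α₂L₂ = 1.049588×10⁻⁶ → Δ(αL) = 3.6114052×10⁻⁵ m/K
ΔT = 1.12×10⁻² / 3.6114052×10⁻⁵ = 310.129 K, so T = 19.2 + 310.129 = 329.329 °C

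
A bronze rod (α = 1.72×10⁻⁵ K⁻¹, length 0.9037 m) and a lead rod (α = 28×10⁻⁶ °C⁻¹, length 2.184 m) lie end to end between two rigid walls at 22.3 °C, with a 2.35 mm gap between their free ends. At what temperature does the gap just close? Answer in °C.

T = 52.9 °C

Gap closes when ΔL₁ + ΔL₂ = 2.35 mm = 2.35×10⁻³ m
(α₁L₁ + α₂L₂)ΔT = g
α₁L₁ + α₂L₂ = 1.72×10⁻⁵×0.9037 + 28×10⁻⁶×2.184 = 7.669564×10⁻⁵ m/K
ΔT = 2.35×10⁻³ / 7.669564×10⁻⁵ = 30.641 K
T = 22.3 + 30.641 = 52.941 °C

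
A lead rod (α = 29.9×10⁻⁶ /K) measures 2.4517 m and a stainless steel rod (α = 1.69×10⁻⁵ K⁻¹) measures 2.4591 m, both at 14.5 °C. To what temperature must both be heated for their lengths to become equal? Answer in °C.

T = 247.6 °C

Equal length when α₁L₁ΔT − α₂L₂ΔT = L₂ − L₁ = 7.40×10⁻³ m
α₁L₁ = 7.330583×10⁻⁵, α₂L₂ = 4.155879×10⁻⁵ → Δ(αL) = 3.174704×10⁻⁵ m/K
ΔT = 7.40×10⁻³ / 3.174704×10⁻⁵ = 233.093 K, so T = 14.5 + 233.093 = 247.593 °C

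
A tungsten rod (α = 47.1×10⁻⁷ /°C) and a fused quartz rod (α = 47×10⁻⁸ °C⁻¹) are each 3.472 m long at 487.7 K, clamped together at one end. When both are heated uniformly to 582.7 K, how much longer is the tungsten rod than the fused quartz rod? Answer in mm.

ΔT = 95.0 K
tungsten: ΔL = 47.1×10⁻⁷ × 3.472 m × 95.0 = 1.5535×10⁻³ m = 1.5535 mm
fused quartz: ΔL = 47×10⁻⁸ × 3.472 m × 95.0 = 1.5502×10⁻⁴ m = 0.15502 mm
difference = 1.5535 − 0.15502 = 1.39848 mm

1.40 mm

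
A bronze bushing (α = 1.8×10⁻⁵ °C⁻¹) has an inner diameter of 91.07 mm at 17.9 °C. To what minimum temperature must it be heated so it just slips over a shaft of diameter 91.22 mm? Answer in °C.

T = 109 °C

Required Δd = 91.22 − 91.07 = 0.15 mm
Δd = αd₀ΔT ⇒ ΔT = Δd/(αd₀) = 0.15 / (1.8×10⁻⁵ × 91.07) = 91.50 K
T_min = 17.9 + 91.50 = 109.40 °C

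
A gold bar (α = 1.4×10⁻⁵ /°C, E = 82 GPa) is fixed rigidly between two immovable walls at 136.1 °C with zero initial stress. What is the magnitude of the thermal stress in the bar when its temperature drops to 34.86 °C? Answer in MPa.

Fully constrained: the free strain ε = αΔT is blocked, so σ = Eε = EαΔT.
|ΔT| = 101.24 K
σ = 82.0×10⁹ × 1.4×10⁻⁵ × 101.24 = 1.16×10⁸ Pa

σ = 116 MPa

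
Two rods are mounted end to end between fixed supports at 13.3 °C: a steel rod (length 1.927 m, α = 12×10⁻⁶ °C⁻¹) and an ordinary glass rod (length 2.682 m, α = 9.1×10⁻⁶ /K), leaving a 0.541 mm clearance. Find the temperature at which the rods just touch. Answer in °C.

Gap closes when ΔL₁ + ΔL₂ = 0.541 mm = 5.41×10⁻⁴ m
(α₁L₁ + α₂L₂)ΔT = g
α₁L₁ + α₂L₂ = 12×10⁻⁶×1.927 + 9.1×10⁻⁶×2.682 = 4.75302×10⁻⁵ m/K
ΔT = 5.41×10⁻⁴ / 4.75302×10⁻⁵ = 11.382 K
T = 13.3 + 11.382 = 24.682 °C

T = 24.7 °C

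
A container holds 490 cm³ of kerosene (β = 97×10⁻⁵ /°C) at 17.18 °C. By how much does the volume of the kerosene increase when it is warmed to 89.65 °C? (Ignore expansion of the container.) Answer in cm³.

ΔV = 34.4 cm³

|ΔT| = |89.65 − 17.18| = 72.47 K
ΔV = βV₀ΔT = (97×10⁻⁵)(490)(72.47) = 34.4 cm³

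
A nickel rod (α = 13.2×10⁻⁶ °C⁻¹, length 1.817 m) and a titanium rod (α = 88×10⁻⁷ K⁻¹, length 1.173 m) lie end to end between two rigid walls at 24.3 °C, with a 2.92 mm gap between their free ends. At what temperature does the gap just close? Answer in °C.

Gap closes when ΔL₁ + ΔL₂ = 2.92 mm = 2.92×10⁻³ m
(α₁L₁ + α₂L₂)ΔT = g
α₁L₁ + α₂L₂ = 13.2×10⁻⁶×1.817 + 88×10⁻⁷×1.173 = 3.43068×10⁻⁵ m/K
ΔT = 2.92×10⁻³ / 3.43068×10⁻⁵ = 85.11 K
T = 24.3 + 85.11 = 109.41 °C

T = 109 °C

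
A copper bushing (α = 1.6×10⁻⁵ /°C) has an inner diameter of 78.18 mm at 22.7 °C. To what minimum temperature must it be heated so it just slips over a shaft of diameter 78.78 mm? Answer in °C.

Required Δd = 78.78 − 78.18 = 0.60 mm
Δd = αd₀ΔT ⇒ ΔT = Δd/(αd₀) = 0.60 / (1.6×10⁻⁵ × 78.18) = 479.66 K
T_min = 22.7 + 479.66 = 502.36 °C

T = 502 °C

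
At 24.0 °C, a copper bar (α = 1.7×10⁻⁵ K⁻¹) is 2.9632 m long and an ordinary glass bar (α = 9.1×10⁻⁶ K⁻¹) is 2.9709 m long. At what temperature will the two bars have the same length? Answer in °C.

Equal length when α₁L₁ΔT − α₂L₂ΔT = L₂ − L₁ = 7.70×10⁻³ m
α₁L₁ = 5.03744×10⁻⁵, α₂L₂ = 2.703519×10⁻⁵ → Δ(αL) = 2.333921×10⁻⁵ m/K
ΔT = 7.70×10⁻³ / 2.333921×10⁻⁵ = 329.917 K, so T = 24.0 + 329.917 = 353.917 °C

T = 353.9 °C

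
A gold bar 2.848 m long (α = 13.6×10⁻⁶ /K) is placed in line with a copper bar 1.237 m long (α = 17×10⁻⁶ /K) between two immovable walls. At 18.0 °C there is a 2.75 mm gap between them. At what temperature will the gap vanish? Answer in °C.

T = 64.0 °C

α₁L₁ = 3.87328×10⁻⁵ m/K, α₂L₂ = 2.1029×10⁻⁵ m/K → total 5.97618×10⁻⁵ m/K
ΔT = g/(α₁L₁+α₂L₂) = 2.75×10⁻³ / 5.97618×10⁻⁵ = 46.016 K
T = 18.0 + 46.016 = 64.016 °C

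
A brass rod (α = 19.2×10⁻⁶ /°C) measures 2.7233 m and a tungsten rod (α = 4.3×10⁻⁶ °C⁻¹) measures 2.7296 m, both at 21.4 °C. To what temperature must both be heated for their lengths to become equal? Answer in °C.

Equal length when α₁L₁ΔT − α₂L₂ΔT = L₂ − L₁ = 6.30×10⁻³ m
α₁L₁ = 5.228736×10⁻⁵, α₂L₂ = 1.173728×10⁻⁵ → Δ(αL) = 4.055008×10⁻⁵ m/K
ΔT = 6.30×10⁻³ / 4.055008×10⁻⁵ = 155.363 K, so T = 21.4 + 155.363 = 176.763 °C

T = 176.8 °C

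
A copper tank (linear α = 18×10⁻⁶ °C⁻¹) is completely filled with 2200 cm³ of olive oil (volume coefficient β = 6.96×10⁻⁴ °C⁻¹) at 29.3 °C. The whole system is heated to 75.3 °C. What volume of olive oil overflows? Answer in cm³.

The tank also expands: β_container ≈ 3α = 5.4×10⁻⁵ /K
Net overflow = V₀(β_liq − 3α_cont)ΔT
β − 3α = 6.96×10⁻⁴ − 5.4×10⁻⁵ = 6.42×10⁻⁴ /K; ΔT = 46.0 K
ΔV = 2200 × 6.42×10⁻⁴ × 46.0 = 65.0 cm³

65.0 cm³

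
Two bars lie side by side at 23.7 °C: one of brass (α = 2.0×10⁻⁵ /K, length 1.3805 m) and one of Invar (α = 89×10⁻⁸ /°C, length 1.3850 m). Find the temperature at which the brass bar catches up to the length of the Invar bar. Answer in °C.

Equal length when α₁L₁ΔT − α₂L₂ΔT = L₂ − L₁ = 4.50×10⁻³ m
α₁L₁ = 2.761×10⁻⁵, α₂L₂ = 1.23265×10⁻⁶ → Δ(αL) = 2.637735×10⁻⁵ m/K
ΔT = 4.50×10⁻³ / 2.637735×10⁻⁵ = 170.601 K, so T = 23.7 + 170.601 = 194.301 °C

T = 194.3 °C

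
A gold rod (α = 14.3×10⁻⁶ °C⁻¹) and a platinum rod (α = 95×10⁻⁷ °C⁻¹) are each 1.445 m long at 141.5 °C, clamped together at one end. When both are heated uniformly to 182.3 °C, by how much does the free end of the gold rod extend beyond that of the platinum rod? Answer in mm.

ΔT = 40.8 K
gold: ΔL = 14.3×10⁻⁶ × 1.445 m × 40.8 = 8.4307×10⁻⁴ m = 0.84307 mm
platinum: ΔL = 95×10⁻⁷ × 1.445 m × 40.8 = 5.6008×10⁻⁴ m = 0.56008 mm
difference = 0.84307 − 0.56008 = 0.28299 mm

0.283 mm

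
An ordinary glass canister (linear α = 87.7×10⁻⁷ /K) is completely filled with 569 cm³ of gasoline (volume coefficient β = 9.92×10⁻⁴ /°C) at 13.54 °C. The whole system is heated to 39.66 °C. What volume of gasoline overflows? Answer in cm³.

14.4 cm³

The canister also expands: β_container ≈ 3α = 2.631×10⁻⁵ /K
Net overflow = V₀(β_liq − 3α_cont)ΔT
β − 3α = 9.92×10⁻⁴ − 2.631×10⁻⁵ = 9.6569×10⁻⁴ /K; ΔT = 26.12 K
ΔV = 569 × 9.6569×10⁻⁴ × 26.12 = 14.4 cm³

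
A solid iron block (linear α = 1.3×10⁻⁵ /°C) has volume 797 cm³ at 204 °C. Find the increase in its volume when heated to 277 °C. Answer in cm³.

ΔV = 2.27 cm³

Isotropic solid: β ≈ 3α = 3.9×10⁻⁵ /K; ΔT = 73 K
ΔV = 3αV₀ΔT = 3(1.3×10⁻⁵)(797)(73) = 2.27 cm³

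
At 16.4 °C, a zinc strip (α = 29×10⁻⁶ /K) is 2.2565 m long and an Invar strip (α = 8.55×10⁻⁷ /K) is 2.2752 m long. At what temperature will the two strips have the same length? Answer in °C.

T = 310.9 °C

L₁(1 + α₁ΔT) = L₂(1 + α₂ΔT) ⇒ ΔT = (L₂ − L₁)/(α₁L₁ − α₂L₂)
L₂ − L₁ = 2.2752 − 2.2565 = 1.87×10⁻² m
α₁L₁ − α₂L₂ = 29×10⁻⁶×2.2565 − 8.55×10⁻⁷×2.2752 = 6.3493204×10⁻⁵ m/K
ΔT = 1.87×10⁻² / 6.3493204×10⁻⁵ = 294.520 K
T = 16.4 + 294.520 = 310.920 °C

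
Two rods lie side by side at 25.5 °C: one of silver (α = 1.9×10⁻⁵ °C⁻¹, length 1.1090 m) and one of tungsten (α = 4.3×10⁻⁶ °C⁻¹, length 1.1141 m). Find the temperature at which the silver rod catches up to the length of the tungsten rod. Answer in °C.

Equal length when α₁L₁ΔT − α₂L₂ΔT = L₂ − L₁ = 5.10×10⁻³ m
α₁L₁ = 2.1071×10⁻⁵, α₂L₂ = 4.79063×10⁻⁶ → Δ(αL) = 1.628037×10⁻⁵ m/K
ΔT = 5.10×10⁻³ / 1.628037×10⁻⁵ = 313.261 K, so T = 25.5 + 313.261 = 338.761 °C

T = 338.8 °C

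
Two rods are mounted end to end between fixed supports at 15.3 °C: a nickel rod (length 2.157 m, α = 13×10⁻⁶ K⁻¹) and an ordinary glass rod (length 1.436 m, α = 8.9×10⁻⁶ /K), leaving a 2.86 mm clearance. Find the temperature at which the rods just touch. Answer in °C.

α₁L₁ = 2.8041×10⁻⁵ m/K, α₂L₂ = 1.27804×10⁻⁵ m/K → total 4.08214×10⁻⁵ m/K
ΔT = g/(α₁L₁+α₂L₂) = 2.86×10⁻³ / 4.08214×10⁻⁵ = 70.061 K
T = 15.3 + 70.061 = 85.361 °C

T = 85.4 °C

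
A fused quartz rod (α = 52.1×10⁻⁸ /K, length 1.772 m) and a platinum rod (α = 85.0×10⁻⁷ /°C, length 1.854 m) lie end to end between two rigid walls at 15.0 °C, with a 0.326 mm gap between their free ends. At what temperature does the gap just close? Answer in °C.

α₁L₁ = 9.23212×10⁻⁷ m/K, α₂L₂ = 1.5759×10⁻⁵ m/K → total 1.6682212×10⁻⁵ m/K
ΔT = g/(α₁L₁+α₂L₂) = 3.26×10⁻⁴ / 1.6682212×10⁻⁵ = 19.542 K
T = 15.0 + 19.542 = 34.542 °C

T = 34.5 °C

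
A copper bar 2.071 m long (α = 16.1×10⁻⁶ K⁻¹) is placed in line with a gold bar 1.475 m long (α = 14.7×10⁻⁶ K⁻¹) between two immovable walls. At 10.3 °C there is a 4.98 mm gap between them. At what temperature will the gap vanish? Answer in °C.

α₁L₁ = 3.33431×10⁻⁵ m/K, α₂L₂ = 2.16825×10⁻⁵ m/K → total 5.50256×10⁻⁵ m/K
ΔT = g/(α₁L₁+α₂L₂) = 4.98×10⁻³ / 5.50256×10⁻⁵ = 90.50 K
T = 10.3 + 90.50 = 100.80 °C

T = 101 °C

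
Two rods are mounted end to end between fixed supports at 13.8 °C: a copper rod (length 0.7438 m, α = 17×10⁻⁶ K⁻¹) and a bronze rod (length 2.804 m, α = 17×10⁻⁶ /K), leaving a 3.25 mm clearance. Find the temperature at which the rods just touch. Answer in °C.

T = 67.7 °C

α₁L₁ = 1.26446×10⁻⁵ m/K, α₂L₂ = 4.7668×10⁻⁵ m/K → total 6.03126×10⁻⁵ m/K
ΔT = g/(α₁L₁+α₂L₂) = 3.25×10⁻³ / 6.03126×10⁻⁵ = 53.886 K
T = 13.8 + 53.886 = 67.686 °C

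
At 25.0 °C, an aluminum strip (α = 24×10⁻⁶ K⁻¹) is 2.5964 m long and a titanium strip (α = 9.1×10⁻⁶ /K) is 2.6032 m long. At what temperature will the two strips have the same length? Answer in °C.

T = 201.1 °C

Equal length when α₁L₁ΔT − α₂L₂ΔT = L₂ − L₁ = 6.80×10⁻³ m
α₁L₁ = 6.23136×10⁻⁵, α₂L₂ = 2.368912×10⁻⁵ → Δ(αL) = 3.862448×10⁻⁵ m/K
ΔT = 6.80×10⁻³ / 3.862448×10⁻⁵ = 176.054 K, so T = 25.0 + 176.054 = 201.054 °C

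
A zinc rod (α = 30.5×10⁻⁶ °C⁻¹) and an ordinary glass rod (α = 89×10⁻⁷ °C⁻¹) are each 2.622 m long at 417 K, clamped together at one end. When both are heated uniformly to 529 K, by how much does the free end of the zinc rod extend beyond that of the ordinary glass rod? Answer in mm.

6.34 mm

ΔT = 112 K
zinc: ΔL = 30.5×10⁻⁶ × 2.622 m × 112 = 8.9568×10⁻³ m = 8.9568 mm
ordinary glass: ΔL = 89×10⁻⁷ × 2.622 m × 112 = 2.6136×10⁻³ m = 2.6136 mm
difference = 8.9568 − 2.6136 = 6.3432 mm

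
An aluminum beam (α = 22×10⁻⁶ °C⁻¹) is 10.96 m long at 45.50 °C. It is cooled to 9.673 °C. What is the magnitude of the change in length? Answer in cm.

ΔL = 0.864 cm

|ΔT| = |9.673 − 45.50| = 35.827 K
ΔL = αL₀ΔT = (22×10⁻⁶)(10.96)(35.827) = 8.64×10⁻³ m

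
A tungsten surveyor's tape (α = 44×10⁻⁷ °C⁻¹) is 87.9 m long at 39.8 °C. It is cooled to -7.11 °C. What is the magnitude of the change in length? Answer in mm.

ΔL = 18.1 mm

|ΔT| = |-7.11 − 39.8| = 46.91 K
ΔL = αL₀ΔT = (44×10⁻⁷)(87.9)(46.91) = 1.81×10⁻² m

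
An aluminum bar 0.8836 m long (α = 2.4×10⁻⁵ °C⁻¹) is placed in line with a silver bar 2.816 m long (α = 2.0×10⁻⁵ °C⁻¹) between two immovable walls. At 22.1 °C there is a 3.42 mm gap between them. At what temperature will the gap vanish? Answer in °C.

T = 66.2 °C

α₁L₁ = 2.12064×10⁻⁵ m/K, α₂L₂ = 5.632×10⁻⁵ m/K → total 7.75264×10⁻⁵ m/K
ΔT = g/(α₁L₁+α₂L₂) = 3.42×10⁻³ / 7.75264×10⁻⁵ = 44.114 K
T = 22.1 + 44.114 = 66.214 °C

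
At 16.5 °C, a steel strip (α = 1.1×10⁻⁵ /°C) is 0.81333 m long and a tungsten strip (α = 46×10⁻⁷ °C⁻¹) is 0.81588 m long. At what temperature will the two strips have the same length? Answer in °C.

Equal length when α₁L₁ΔT − α₂L₂ΔT = L₂ − L₁ = 2.55×10⁻³ m
α₁L₁ = 8.94663×10⁻⁶, α₂L₂ = 3.753048×10⁻⁶ → Δ(αL) = 5.193582×10⁻⁶ m/K
ΔT = 2.55×10⁻³ / 5.193582×10⁻⁶ = 490.991 K, so T = 16.5 + 490.991 = 507.491 °C

T = 507.5 °C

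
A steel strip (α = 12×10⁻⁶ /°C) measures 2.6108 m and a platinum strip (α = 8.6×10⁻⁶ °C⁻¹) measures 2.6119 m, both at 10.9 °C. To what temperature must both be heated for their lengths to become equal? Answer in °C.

T = 135.0 °C

Equal length when α₁L₁ΔT − α₂L₂ΔT = L₂ − L₁ = 1.10×10⁻³ m
α₁L₁ = 3.13296×10⁻⁵, α₂L₂ = 2.246234×10⁻⁵ → Δ(αL) = 8.86726×10⁻⁶ m/K
ΔT = 1.10×10⁻³ / 8.86726×10⁻⁶ = 124.052 K, so T = 10.9 + 124.052 = 134.952 °C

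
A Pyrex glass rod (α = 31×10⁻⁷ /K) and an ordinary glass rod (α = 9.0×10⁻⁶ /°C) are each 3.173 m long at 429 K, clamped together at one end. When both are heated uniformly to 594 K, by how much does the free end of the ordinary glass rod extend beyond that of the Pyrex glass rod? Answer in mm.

3.09 mm

ΔT = 165 K
Pyrex glass: ΔL = 31×10⁻⁷ × 3.173 m × 165 = 1.6230×10⁻³ m = 1.6230 mm
ordinary glass: ΔL = 9.0×10⁻⁶ × 3.173 m × 165 = 4.7119×10⁻³ m = 4.7119 mm
difference = 4.7119 − 1.6230 = 3.0889 mm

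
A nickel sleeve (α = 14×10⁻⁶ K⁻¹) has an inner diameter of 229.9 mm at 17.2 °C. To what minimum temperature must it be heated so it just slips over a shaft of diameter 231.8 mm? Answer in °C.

Required Δd = 231.8 − 229.9 = 1.9 mm
Δd = αd₀ΔT ⇒ ΔT = Δd/(αd₀) = 1.9 / (14×10⁻⁶ × 229.9) = 590.32 K
T_min = 17.2 + 590.32 = 607.52 °C

T = 608 °C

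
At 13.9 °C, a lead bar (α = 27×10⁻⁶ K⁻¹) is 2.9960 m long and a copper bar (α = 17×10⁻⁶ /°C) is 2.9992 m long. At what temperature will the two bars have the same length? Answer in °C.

T = 120.9 °C

Equal length when α₁L₁ΔT − α₂L₂ΔT = L₂ − L₁ = 3.20×10⁻³ m
α₁L₁ = 8.0892×10⁻⁵, α₂L₂ = 5.09864×10⁻⁵ → Δ(αL) = 2.99056×10⁻⁵ m/K
ΔT = 3.20×10⁻³ / 2.99056×10⁻⁵ = 107.003 K, so T = 13.9 + 107.003 = 120.903 °C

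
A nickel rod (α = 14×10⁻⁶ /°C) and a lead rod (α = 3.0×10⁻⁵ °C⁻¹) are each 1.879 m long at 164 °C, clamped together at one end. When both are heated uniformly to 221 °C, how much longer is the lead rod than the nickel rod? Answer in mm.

ΔT = 57 K
nickel: ΔL = 14×10⁻⁶ × 1.879 m × 57 = 1.4994×10⁻³ m = 1.4994 mm
lead: ΔL = 3.0×10⁻⁵ × 1.879 m × 57 = 3.2131×10⁻³ m = 3.2131 mm
difference = 3.2131 − 1.4994 = 1.7137 mm

1.71 mm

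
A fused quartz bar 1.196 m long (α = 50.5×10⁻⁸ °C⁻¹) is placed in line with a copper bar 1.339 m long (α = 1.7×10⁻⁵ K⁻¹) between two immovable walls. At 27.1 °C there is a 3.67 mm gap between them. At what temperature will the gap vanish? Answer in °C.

T = 184 °C

Gap closes when ΔL₁ + ΔL₂ = 3.67 mm = 3.67×10⁻³ m
(α₁L₁ + α₂L₂)ΔT = g
α₁L₁ + α₂L₂ = 50.5×10⁻⁸×1.196 + 1.7×10⁻⁵×1.339 = 2.336698×10⁻⁵ m/K
ΔT = 3.67×10⁻³ / 2.336698×10⁻⁵ = 157.06 K
T = 27.1 + 157.06 = 184.16 °C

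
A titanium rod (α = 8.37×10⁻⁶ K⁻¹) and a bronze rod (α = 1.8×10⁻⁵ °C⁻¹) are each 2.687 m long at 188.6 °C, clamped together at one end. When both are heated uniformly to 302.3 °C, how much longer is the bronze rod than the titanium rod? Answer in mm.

2.94 mm

ΔT = 113.7 K
titanium: ΔL = 8.37×10⁻⁶ × 2.687 m × 113.7 = 2.5571×10⁻³ m = 2.5571 mm
bronze: ΔL = 1.8×10⁻⁵ × 2.687 m × 113.7 = 5.4992×10⁻³ m = 5.4992 mm
difference = 5.4992 − 2.5571 = 2.9421 mm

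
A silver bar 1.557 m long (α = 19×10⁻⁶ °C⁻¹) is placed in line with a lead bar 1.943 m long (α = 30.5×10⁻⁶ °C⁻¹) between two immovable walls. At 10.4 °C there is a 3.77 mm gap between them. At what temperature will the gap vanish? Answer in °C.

Gap closes when ΔL₁ + ΔL₂ = 3.77 mm = 3.77×10⁻³ m
(α₁L₁ + α₂L₂)ΔT = g
α₁L₁ + α₂L₂ = 19×10⁻⁶×1.557 + 30.5×10⁻⁶×1.943 = 8.88445×10⁻⁵ m/K
ΔT = 3.77×10⁻³ / 8.88445×10⁻⁵ = 42.434 K
T = 10.4 + 42.434 = 52.834 °C

T = 52.8 °C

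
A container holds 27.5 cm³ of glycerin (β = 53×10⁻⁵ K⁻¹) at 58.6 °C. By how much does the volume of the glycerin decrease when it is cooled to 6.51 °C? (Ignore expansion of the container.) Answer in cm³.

ΔV = 0.759 cm³

|ΔT| = |6.51 − 58.6| = 52.09 K
ΔV = βV₀ΔT = (53×10⁻⁵)(27.5)(52.09) = 0.759 cm³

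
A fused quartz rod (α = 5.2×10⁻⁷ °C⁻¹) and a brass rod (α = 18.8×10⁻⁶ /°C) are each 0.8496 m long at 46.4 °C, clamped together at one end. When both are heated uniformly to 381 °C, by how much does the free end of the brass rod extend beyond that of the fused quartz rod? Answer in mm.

5.20 mm

ΔT = 334.6 K
fused quartz: ΔL = 5.2×10⁻⁷ × 0.8496 m × 334.6 = 1.4782×10⁻⁴ m = 0.14782 mm
brass: ΔL = 18.8×10⁻⁶ × 0.8496 m × 334.6 = 5.3444×10⁻³ m = 5.3444 mm
difference = 5.3444 − 0.14782 = 5.19658 mm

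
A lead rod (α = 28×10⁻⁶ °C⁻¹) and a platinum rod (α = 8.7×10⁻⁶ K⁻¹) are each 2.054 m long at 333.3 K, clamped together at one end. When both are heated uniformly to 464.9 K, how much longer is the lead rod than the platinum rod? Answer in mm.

5.22 mm

ΔT = 131.6 K
lead: ΔL = 28×10⁻⁶ × 2.054 m × 131.6 = 7.5686×10⁻³ m = 7.5686 mm
platinum: ΔL = 8.7×10⁻⁶ × 2.054 m × 131.6 = 2.3517×10⁻³ m = 2.3517 mm
difference = 7.5686 − 2.3517 = 5.2169 mm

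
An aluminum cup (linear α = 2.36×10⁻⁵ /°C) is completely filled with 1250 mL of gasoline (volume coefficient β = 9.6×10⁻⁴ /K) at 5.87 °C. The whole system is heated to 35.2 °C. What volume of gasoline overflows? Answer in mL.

32.6 mL

The cup also expands: β_container ≈ 3α = 7.08×10⁻⁵ /K
Net overflow = V₀(β_liq − 3α_cont)ΔT
β − 3α = 9.60×10⁻⁴ − 7.08×10⁻⁵ = 8.892×10⁻⁴ /K; ΔT = 29.33 K
ΔV = 1250 × 8.892×10⁻⁴ × 29.33 = 32.6 mL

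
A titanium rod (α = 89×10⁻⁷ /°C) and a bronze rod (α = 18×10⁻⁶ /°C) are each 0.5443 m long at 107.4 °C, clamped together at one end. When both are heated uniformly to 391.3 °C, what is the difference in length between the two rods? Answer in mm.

1.41 mm

ΔT = 283.9 K
titanium: ΔL = 89×10⁻⁷ × 0.5443 m × 283.9 = 1.3753×10⁻³ m = 1.3753 mm
bronze: ΔL = 18×10⁻⁶ × 0.5443 m × 283.9 = 2.7815×10⁻³ m = 2.7815 mm
difference = 2.7815 − 1.3753 = 1.4062 mm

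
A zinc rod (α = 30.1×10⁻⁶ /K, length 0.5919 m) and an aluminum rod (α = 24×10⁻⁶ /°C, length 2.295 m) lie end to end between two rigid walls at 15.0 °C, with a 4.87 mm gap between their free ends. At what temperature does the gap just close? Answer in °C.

T = 81.8 °C

Gap closes when ΔL₁ + ΔL₂ = 4.87 mm = 4.87×10⁻³ m
(α₁L₁ + α₂L₂)ΔT = g
α₁L₁ + α₂L₂ = 30.1×10⁻⁶×0.5919 + 24×10⁻⁶×2.295 = 7.289619×10⁻⁵ m/K
ΔT = 4.87×10⁻³ / 7.289619×10⁻⁵ = 66.807 K
T = 15.0 + 66.807 = 81.807 °C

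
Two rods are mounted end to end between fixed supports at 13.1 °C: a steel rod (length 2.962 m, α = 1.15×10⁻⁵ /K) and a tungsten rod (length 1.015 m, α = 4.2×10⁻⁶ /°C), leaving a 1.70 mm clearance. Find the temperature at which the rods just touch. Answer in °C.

T = 57.5 °C

Gap closes when ΔL₁ + ΔL₂ = 1.70 mm = 1.70×10⁻³ m
(α₁L₁ + α₂L₂)ΔT = g
α₁L₁ + α₂L₂ = 1.15×10⁻⁵×2.962 + 4.2×10⁻⁶×1.015 = 3.8326×10⁻⁵ m/K
ΔT = 1.70×10⁻³ / 3.8326×10⁻⁵ = 44.356 K
T = 13.1 + 44.356 = 57.456 °C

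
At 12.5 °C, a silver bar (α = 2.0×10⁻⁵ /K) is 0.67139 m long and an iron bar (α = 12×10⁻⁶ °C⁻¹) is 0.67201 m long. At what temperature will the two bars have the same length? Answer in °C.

Equal length when α₁L₁ΔT − α₂L₂ΔT = L₂ − L₁ = 6.20×10⁻⁴ m
α₁L₁ = 1.34278×10⁻⁵, α₂L₂ = 8.06412×10⁻⁶ → Δ(αL) = 5.36368×10⁻⁶ m/K
ΔT = 6.20×10⁻⁴ / 5.36368×10⁻⁶ = 115.592 K, so T = 12.5 + 115.592 = 128.092 °C

T = 128.1 °C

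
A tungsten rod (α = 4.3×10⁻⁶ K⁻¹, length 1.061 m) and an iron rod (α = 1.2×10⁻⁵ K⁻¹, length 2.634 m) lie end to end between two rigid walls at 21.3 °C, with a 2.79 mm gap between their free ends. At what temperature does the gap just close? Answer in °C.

α₁L₁ = 4.5623×10⁻⁶ m/K, α₂L₂ = 3.1608×10⁻⁵ m/K → total 3.61703×10⁻⁵ m/K
ΔT = g/(α₁L₁+α₂L₂) = 2.79×10⁻³ / 3.61703×10⁻⁵ = 77.135 K
T = 21.3 + 77.135 = 98.435 °C

T = 98.4 °C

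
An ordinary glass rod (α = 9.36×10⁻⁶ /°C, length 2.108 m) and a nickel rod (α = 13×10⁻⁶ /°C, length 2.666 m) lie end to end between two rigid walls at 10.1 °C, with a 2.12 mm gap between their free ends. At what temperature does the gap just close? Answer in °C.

Gap closes when ΔL₁ + ΔL₂ = 2.12 mm = 2.12×10⁻³ m
(α₁L₁ + α₂L₂)ΔT = g
α₁L₁ + α₂L₂ = 9.36×10⁻⁶×2.108 + 13×10⁻⁶×2.666 = 5.438888×10⁻⁵ m/K
ΔT = 2.12×10⁻³ / 5.438888×10⁻⁵ = 38.979 K
T = 10.1 + 38.979 = 49.079 °C

T = 49.1 °C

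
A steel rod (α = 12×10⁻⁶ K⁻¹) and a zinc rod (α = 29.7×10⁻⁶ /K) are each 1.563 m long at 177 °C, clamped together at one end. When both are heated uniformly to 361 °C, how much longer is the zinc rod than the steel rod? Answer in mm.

ΔT = 184 K
steel: ΔL = 12×10⁻⁶ × 1.563 m × 184 = 3.4511×10⁻³ m = 3.4511 mm
zinc: ΔL = 29.7×10⁻⁶ × 1.563 m × 184 = 8.5415×10⁻³ m = 8.5415 mm
difference = 8.5415 − 3.4511 = 5.0904 mm

5.09 mm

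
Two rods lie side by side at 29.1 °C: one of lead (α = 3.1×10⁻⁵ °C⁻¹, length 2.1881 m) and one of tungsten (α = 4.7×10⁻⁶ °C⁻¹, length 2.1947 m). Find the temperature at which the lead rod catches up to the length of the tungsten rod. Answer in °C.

T = 143.9 °C

L₁(1 + α₁ΔT) = L₂(1 + α₂ΔT) ⇒ ΔT = (L₂ − L₁)/(α₁L₁ − α₂L₂)
L₂ − L₁ = 2.1947 − 2.1881 = 6.60×10⁻³ m
α₁L₁ − α₂L₂ = 3.1×10⁻⁵×2.1881 − 4.7×10⁻⁶×2.1947 = 5.751601×10⁻⁵ m/K
ΔT = 6.60×10⁻³ / 5.751601×10⁻⁵ = 114.751 K
T = 29.1 + 114.751 = 143.851 °C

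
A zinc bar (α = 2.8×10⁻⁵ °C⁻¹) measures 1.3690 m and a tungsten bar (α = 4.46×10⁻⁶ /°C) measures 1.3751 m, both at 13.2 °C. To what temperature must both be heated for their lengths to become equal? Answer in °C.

Equal length when α₁L₁ΔT − α₂L₂ΔT = L₂ − L₁ = 6.10×10⁻³ m
α₁L₁ = 3.8332×10⁻⁵, α₂L₂ = 6.132946×10⁻⁶ → Δ(αL) = 3.2199054×10⁻⁵ m/K
ΔT = 6.10×10⁻³ / 3.2199054×10⁻⁵ = 189.447 K, so T = 13.2 + 189.447 = 202.647 °C

T = 202.6 °C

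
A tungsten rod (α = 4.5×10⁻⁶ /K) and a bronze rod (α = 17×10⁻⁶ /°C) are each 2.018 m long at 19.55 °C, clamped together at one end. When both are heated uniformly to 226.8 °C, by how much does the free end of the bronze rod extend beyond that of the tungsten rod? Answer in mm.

5.23 mm

ΔT = 207.25 K
tungsten: ΔL = 4.5×10⁻⁶ × 2.018 m × 207.25 = 1.8820×10⁻³ m = 1.8820 mm
bronze: ΔL = 17×10⁻⁶ × 2.018 m × 207.25 = 7.1099×10⁻³ m = 7.1099 mm
difference = 7.1099 − 1.8820 = 5.2279 mm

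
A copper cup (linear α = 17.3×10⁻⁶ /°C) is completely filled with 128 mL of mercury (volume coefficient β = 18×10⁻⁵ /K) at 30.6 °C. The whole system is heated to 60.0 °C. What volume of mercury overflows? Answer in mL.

0.482 mL

The cup also expands: β_container ≈ 3α = 5.19×10⁻⁵ /K
Net overflow = V₀(β_liq − 3α_cont)ΔT
β − 3α = 1.80×10⁻⁴ − 5.19×10⁻⁵ = 1.281×10⁻⁴ /K; ΔT = 29.4 K
ΔV = 128 × 1.281×10⁻⁴ × 29.4 = 0.482 mL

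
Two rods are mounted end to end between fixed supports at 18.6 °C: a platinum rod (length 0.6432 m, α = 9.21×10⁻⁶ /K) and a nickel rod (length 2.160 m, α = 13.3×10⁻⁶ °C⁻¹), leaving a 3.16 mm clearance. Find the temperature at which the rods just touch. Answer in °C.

T = 110 °C

Gap closes when ΔL₁ + ΔL₂ = 3.16 mm = 3.16×10⁻³ m
(α₁L₁ + α₂L₂)ΔT = g
α₁L₁ + α₂L₂ = 9.21×10⁻⁶×0.6432 + 13.3×10⁻⁶×2.160 = 3.4651872×10⁻⁵ m/K
ΔT = 3.16×10⁻³ / 3.4651872×10⁻⁵ = 91.19 K
T = 18.6 + 91.19 = 109.79 °C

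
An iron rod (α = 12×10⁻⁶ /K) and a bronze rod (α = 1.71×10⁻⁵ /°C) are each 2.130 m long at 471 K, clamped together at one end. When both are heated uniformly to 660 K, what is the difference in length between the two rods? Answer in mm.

2.05 mm

ΔT = 189 K
iron: ΔL = 12×10⁻⁶ × 2.130 m × 189 = 4.8308×10⁻³ m = 4.8308 mm
bronze: ΔL = 1.71×10⁻⁵ × 2.130 m × 189 = 6.8839×10⁻³ m = 6.8839 mm
difference = 6.8839 − 4.8308 = 2.0531 mm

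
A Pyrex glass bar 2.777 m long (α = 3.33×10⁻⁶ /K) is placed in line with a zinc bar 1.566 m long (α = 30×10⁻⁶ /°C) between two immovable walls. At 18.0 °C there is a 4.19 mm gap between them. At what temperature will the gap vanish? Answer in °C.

T = 92.5 °C

Gap closes when ΔL₁ + ΔL₂ = 4.19 mm = 4.19×10⁻³ m
(α₁L₁ + α₂L₂)ΔT = g
α₁L₁ + α₂L₂ = 3.33×10⁻⁶×2.777 + 30×10⁻⁶×1.566 = 5.622741×10⁻⁵ m/K
ΔT = 4.19×10⁻³ / 5.622741×10⁻⁵ = 74.519 K
T = 18.0 + 74.519 = 92.519 °C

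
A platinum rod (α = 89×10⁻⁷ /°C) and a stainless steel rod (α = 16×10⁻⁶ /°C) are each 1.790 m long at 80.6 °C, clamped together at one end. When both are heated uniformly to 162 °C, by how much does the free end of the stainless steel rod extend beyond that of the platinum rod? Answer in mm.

ΔT = 81.4 K
platinum: ΔL = 89×10⁻⁷ × 1.790 m × 81.4 = 1.2968×10⁻³ m = 1.2968 mm
stainless steel: ΔL = 16×10⁻⁶ × 1.790 m × 81.4 = 2.3313×10⁻³ m = 2.3313 mm
difference = 2.3313 − 1.2968 = 1.0345 mm

1.03 mm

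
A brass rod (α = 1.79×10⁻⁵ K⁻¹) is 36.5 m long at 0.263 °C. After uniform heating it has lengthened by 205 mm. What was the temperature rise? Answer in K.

ΔT = 314 K

ΔL = αL₀ΔT ⇒ ΔT = ΔL / (αL₀)
ΔT = 205×10⁻³ m / (1.79×10⁻⁵ × 36.5 m) = 313.77 K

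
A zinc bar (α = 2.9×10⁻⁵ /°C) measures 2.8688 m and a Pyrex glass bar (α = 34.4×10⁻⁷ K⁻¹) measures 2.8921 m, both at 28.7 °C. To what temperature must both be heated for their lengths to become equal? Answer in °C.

T = 346.8 °C

L₁(1 + α₁ΔT) = L₂(1 + α₂ΔT) ⇒ ΔT = (L₂ − L₁)/(α₁L₁ − α₂L₂)
L₂ − L₁ = 2.8921 − 2.8688 = 2.33×10⁻² m
α₁L₁ − α₂L₂ = 2.9×10⁻⁵×2.8688 − 34.4×10⁻⁷×2.8921 = 7.3246376×10⁻⁵ m/K
ΔT = 2.33×10⁻² / 7.3246376×10⁻⁵ = 318.104 K
T = 28.7 + 318.104 = 346.804 °C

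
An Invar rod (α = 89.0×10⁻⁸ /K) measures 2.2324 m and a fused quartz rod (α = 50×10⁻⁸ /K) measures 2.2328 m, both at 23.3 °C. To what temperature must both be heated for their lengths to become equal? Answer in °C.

T = 482.8 °C

Equal length when α₁L₁ΔT − α₂L₂ΔT = L₂ − L₁ = 4.00×10⁻⁴ m
α₁L₁ = 1.986836×10⁻⁶, α₂L₂ = 1.1164×10⁻⁶ → Δ(αL) = 8.70436×10⁻⁷ m/K
ΔT = 4.00×10⁻⁴ / 8.70436×10⁻⁷ = 459.540 K, so T = 23.3 + 459.540 = 482.840 °C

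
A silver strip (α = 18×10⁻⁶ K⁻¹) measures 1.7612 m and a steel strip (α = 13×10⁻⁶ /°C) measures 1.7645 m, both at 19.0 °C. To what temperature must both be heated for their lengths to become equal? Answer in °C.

Equal length when α₁L₁ΔT − α₂L₂ΔT = L₂ − L₁ = 3.30×10⁻³ m
α₁L₁ = 3.17016×10⁻⁵, α₂L₂ = 2.29385×10⁻⁵ → Δ(αL) = 8.7631×10⁻⁶ m/K
ΔT = 3.30×10⁻³ / 8.7631×10⁻⁶ = 376.579 K, so T = 19.0 + 376.579 = 395.579 °C

T = 395.6 °C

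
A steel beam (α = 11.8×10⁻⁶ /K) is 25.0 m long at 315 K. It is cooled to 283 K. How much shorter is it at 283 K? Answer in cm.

ΔL = 0.944 cm

|ΔT| = |283 − 315| = 32 K
ΔL = αL₀ΔT = (11.8×10⁻⁶)(25.0)(32) = 9.44×10⁻³ m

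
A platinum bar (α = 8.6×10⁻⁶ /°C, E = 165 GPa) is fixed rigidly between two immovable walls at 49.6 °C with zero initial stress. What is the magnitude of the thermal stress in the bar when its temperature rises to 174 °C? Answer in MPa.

Fully constrained: the free strain ε = αΔT is blocked, so σ = Eε = EαΔT.
|ΔT| = 124.4 K
σ = 165×10⁹ × 8.6×10⁻⁶ × 124.4 = 1.77×10⁸ Pa

σ = 177 MPa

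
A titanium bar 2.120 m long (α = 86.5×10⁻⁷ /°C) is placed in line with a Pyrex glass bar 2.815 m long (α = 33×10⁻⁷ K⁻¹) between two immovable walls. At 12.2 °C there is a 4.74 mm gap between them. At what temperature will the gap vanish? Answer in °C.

α₁L₁ = 1.8338×10⁻⁵ m/K, α₂L₂ = 9.2895×10⁻⁶ m/K → total 2.76275×10⁻⁵ m/K
ΔT = g/(α₁L₁+α₂L₂) = 4.74×10⁻³ / 2.76275×10⁻⁵ = 171.57 K
T = 12.2 + 171.57 = 183.77 °C

T = 184 °C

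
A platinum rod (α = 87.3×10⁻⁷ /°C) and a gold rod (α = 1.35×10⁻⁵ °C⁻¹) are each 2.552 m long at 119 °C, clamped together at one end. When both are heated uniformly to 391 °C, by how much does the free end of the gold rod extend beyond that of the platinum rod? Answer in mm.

3.31 mm

ΔT = 272 K
platinum: ΔL = 87.3×10⁻⁷ × 2.552 m × 272 = 6.0599×10⁻³ m = 6.0599 mm
gold: ΔL = 1.35×10⁻⁵ × 2.552 m × 272 = 9.3709×10⁻³ m = 9.3709 mm
difference = 9.3709 − 6.0599 = 3.3110 mm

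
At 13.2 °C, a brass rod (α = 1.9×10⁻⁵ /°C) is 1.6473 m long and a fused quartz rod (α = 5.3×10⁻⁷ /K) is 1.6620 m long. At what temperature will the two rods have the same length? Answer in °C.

L₁(1 + α₁ΔT) = L₂(1 + α₂ΔT) ⇒ ΔT = (L₂ − L₁)/(α₁L₁ − α₂L₂)
L₂ − L₁ = 1.6620 − 1.6473 = 1.47×10⁻² m
α₁L₁ − α₂L₂ = 1.9×10⁻⁵×1.6473 − 5.3×10⁻⁷×1.6620 = 3.041784×10⁻⁵ m/K
ΔT = 1.47×10⁻² / 3.041784×10⁻⁵ = 483.269 K
T = 13.2 + 483.269 = 496.469 °C

T = 496.5 °C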